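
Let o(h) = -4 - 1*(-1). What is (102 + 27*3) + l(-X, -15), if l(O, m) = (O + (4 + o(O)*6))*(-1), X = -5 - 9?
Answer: 183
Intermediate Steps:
o(h) = -3 (o(h) = -4 + 1 = -3)
X = -14
l(O, m) = 14 - O (l(O, m) = (O + (4 - 3*6))*(-1) = (O + (4 - 18))*(-1) = (O - 14)*(-1) = (-14 + O)*(-1) = 14 - O)
(102 + 27*3) + l(-X, -15) = (102 + 27*3) + (14 - (-1)*(-14)) = (102 + 81) + (14 - 1*14) = 183 + (14 - 14) = 183 + 0 = 183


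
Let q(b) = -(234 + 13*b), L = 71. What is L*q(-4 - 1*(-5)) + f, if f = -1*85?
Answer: -17622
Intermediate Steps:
f = -85
q(b) = -234 - 13*b (q(b) = -13*(18 + b) = -234 - 13*b)
L*q(-4 - 1*(-5)) + f = 71*(-234 - 13*(-4 - 1*(-5))) - 85 = 71*(-234 - 13*(-4 + 5)) - 85 = 71*(-234 - 13*1) - 85 = 71*(-234 - 13) - 85 = 71*(-247) - 85 = -17537 - 85 = -17622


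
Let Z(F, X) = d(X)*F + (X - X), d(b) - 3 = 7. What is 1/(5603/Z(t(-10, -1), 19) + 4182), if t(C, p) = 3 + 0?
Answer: 30/131063 ≈ 0.00022890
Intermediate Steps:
d(b) = 10 (d(b) = 3 + 7 = 10)
t(C, p) = 3
Z(F, X) = 10*F (Z(F, X) = 10*F + (X - X) = 10*F + 0 = 10*F)
1/(5603/Z(t(-10, -1), 19) + 4182) = 1/(5603/((10*3)) + 4182) = 1/(5603/30 + 4182) = 1/(131063/30) = 30/131063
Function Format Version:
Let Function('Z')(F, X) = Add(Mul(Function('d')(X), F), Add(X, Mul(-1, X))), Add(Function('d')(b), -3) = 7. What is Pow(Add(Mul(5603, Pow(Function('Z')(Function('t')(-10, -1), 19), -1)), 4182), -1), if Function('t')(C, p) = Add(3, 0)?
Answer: Rational(30, 131063) ≈ 0.00022890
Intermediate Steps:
Function('d')(b) = 10 (Function('d')(b) = Add(3, 7) = 10)
Function('t')(C, p) = 3
Function('Z')(F, X) = Mul(10, F) (Function('Z')(F, X) = Add(Mul(10, F), Add(X, Mul(-1, X))) = Add(Mul(10, F), 0) = Mul(10, F))
Pow(Add(Mul(5603, Pow(Function('Z')(Function('t')(-10, -1), 19), -1)), 4182), -1) = Pow(Add(Mul(5603, Pow(Mul(10, 3), -1)), 4182), -1) = Pow(Add(Mul(5603, Pow(30, -1)), 4182), -1) = Pow(Add(Mul(5603, Rational(1, 30)), 4182), -1) = Pow(Add(Rational(5603, 30), 4182), -1) = Pow(Rational(131063, 30), -1) = Rational(30, 131063)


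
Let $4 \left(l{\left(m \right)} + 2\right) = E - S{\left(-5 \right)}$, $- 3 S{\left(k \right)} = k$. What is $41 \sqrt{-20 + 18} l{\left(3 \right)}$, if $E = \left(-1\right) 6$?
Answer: $- \frac{1927 i \sqrt{2}}{12} \approx - 227.1 i$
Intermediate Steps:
$S{\left(k \right)} = - \frac{k}{3}$
$E = -6$
$l{\left(m \right)} = - \frac{47}{12}$ ($l{\left(m \right)} = -2 + \frac{-6 - \left(- \frac{1}{3}\right) \left(-5\right)}{4} = -2 + \frac{-6 - \frac{5}{3}}{4} = -2 + \frac{1}{4} \left(- \frac{23}{3}\right) = -2 - \frac{23}{12} = - \frac{47}{12}$)
$41 \sqrt{-20 + 18} l{\left(3 \right)} = 41 \sqrt{-20 + 18} \left(- \frac{47}{12}\right) = 41 \sqrt{-2} \left(- \frac{47}{12}\right) = 41 i \sqrt{2} \left(- \frac{47}{12}\right) = - \frac{1927 i \sqrt{2}}{12}$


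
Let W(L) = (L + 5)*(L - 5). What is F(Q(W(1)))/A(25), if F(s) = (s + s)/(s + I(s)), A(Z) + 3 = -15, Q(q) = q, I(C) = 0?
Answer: -⅑ ≈ -0.11111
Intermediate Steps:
W(L) = (-5 + L)*(5 + L) (W(L) = (5 + L)*(-5 + L) = (-5 + L)*(5 + L))
A(Z) = -18 (A(Z) = -3 - 15 = -18)
F(s) = 2 (F(s) = (s + s)/(s + 0) = (2*s)/s = 2)
F(Q(W(1)))/A(25) = 2/(-18) = 2*(-1/18) = -⅑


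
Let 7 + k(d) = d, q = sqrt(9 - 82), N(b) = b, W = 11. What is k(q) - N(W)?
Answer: -18 + I*sqrt(73) ≈ -18.0 + 8.544*I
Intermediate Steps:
q = I*sqrt(73) (q = sqrt(-73) = I*sqrt(73) ≈ 8.544*I)
k(d) = -7 + d
k(q) - N(W) = (-7 + I*sqrt(73)) - 1*11 = (-7 + I*sqrt(73)) - 11 = -18 + I*sqrt(73)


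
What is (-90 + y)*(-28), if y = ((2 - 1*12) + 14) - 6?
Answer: 2576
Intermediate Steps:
y = -2 (y = ((2 - 12) + 14) - 6 = (-10 + 14) - 6 = 4 - 6 = -2)
(-90 + y)*(-28) = (-90 - 2)*(-28) = -92*(-28) = 2576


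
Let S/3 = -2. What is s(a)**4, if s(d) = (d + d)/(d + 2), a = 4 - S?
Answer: 625/81 ≈ 7.7160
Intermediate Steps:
S = -6 (S = 3*(-2) = -6)
a = 10 (a = 4 - 1*(-6) = 4 + 6 = 10)
s(d) = 2*d/(2 + d) (s(d) = (2*d)/(2 + d) = 2*d/(2 + d))
s(a)**4 = (2*10/(2 + 10))**4 = (2*10/12)**4 = (2*10*(1/12))**4 = (5/3)**4 = 625/81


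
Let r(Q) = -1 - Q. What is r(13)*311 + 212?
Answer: -4142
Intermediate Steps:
r(13)*311 + 212 = (-1 - 1*13)*311 + 212 = (-1 - 13)*311 + 212 = -14*311 + 212 = -4354 + 212 = -4142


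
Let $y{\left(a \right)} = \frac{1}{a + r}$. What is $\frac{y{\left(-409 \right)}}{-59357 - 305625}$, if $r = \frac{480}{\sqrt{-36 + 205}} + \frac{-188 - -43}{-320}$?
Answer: $\frac{416}{56424574781} \approx 7.3727 \cdot 10^{-9}$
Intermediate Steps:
$r = \frac{31097}{832}$ ($r = \frac{480}{\sqrt{169}} + \left(-188 + 43\right) \left(- \frac{1}{320}\right) = \frac{480}{13} - - \frac{29}{64} = 480 \cdot \frac{1}{13} + \frac{29}{64} = \frac{480}{13} + \frac{29}{64} = \frac{31097}{832} \approx 37.376$)
$y{\left(a \right)} = \frac{1}{\frac{31097}{832} + a}$ ($y{\left(a \right)} = \frac{1}{a + \frac{31097}{832}} = \frac{1}{\frac{31097}{832} + a}$)
$\frac{y{\left(-409 \right)}}{-59357 - 305625} = \frac{832 \frac{1}{31097 + 832 \left(-409\right)}}{-59357 - 305625} = \frac{832 \frac{1}{31097 - 340288}}{-59357 - 305625} = \frac{832 \frac{1}{-309191}}{-364982} = 832 \left(- \frac{1}{309191}\right) \left(- \frac{1}{364982}\right) = \left(- \frac{832}{309191}\right) \left(- \frac{1}{364982}\right) = \frac{416}{56424574781}$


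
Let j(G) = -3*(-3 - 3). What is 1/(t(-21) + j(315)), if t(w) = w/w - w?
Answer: 1/40 ≈ 0.025000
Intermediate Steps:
j(G) = 18 (j(G) = -3*(-6) = 18)
t(w) = 1 - w
1/(t(-21) + j(315)) = 1/((1 - 1*(-21)) + 18) = 1/((1 + 21) + 18) = 1/(22 + 18) = 1/40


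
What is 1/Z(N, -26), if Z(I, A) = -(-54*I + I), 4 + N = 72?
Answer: 1/3604 ≈ 0.00027747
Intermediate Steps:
N = 68 (N = -4 + 72 = 68)
Z(I, A) = 53*I (Z(I, A) = -(-53)*I = 53*I)
1/Z(N, -26) = 1/(53*68) = 1/3604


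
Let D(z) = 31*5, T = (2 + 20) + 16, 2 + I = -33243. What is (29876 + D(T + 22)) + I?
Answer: -3214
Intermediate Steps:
I = -33245 (I = -2 - 33243 = -33245)
T = 38 (T = 22 + 16 = 38)
D(z) = 155
(29876 + D(T + 22)) + I = (29876 + 155) - 33245 = 30031 - 33245 = -3214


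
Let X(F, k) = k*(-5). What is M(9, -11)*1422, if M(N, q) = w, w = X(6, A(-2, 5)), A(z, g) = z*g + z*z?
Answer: 42660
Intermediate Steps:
A(z, g) = z**2 + g*z (A(z, g) = g*z + z**2 = z**2 + g*z)
X(F, k) = -5*k
w = 30 (w = -(-10)*(5 - 2) = -(-10)*3 = -5*(-6) = 30)
M(N, q) = 30
M(9, -11)*1422 = 30*1422 = 42660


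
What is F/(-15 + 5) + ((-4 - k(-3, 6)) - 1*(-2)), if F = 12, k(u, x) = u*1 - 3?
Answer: 14/5 ≈ 2.8000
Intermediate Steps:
k(u, x) = -3 + u (k(u, x) = u - 3 = -3 + u)
F/(-15 + 5) + ((-4 - k(-3, 6)) - 1*(-2)) = 12/(-15 + 5) + ((-4 - (-3 - 3)) - 1*(-2)) = 12/(-10) + ((-4 - 1*(-6)) + 2) = 12*(-⅒) + ((-4 + 6) + 2) = -6/5 + (2 + 2) = -6/5 + 4 = 14/5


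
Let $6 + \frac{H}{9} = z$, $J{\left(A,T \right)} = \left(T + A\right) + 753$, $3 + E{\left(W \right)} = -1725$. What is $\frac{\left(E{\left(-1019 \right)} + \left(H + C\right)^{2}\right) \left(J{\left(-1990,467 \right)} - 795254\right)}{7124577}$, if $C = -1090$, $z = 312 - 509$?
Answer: $- \frac{6771904327864}{7124577} \approx -9.505 \cdot 10^{5}$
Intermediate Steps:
$z = -197$ ($z = 312 - 509 = -197$)
$E{\left(W \right)} = -1728$ ($E{\left(W \right)} = -3 - 1725 = -1728$)
$J{\left(A,T \right)} = 753 + A + T$ ($J{\left(A,T \right)} = \left(A + T\right) + 753 = 753 + A + T$)
$H = -1827$ ($H = -54 + 9 \left(-197\right) = -54 - 1773 = -1827$)
$\frac{\left(E{\left(-1019 \right)} + \left(H + C\right)^{2}\right) \left(J{\left(-1990,467 \right)} - 795254\right)}{7124577} = \frac{\left(-1728 + \left(-1827 - 1090\right)^{2}\right) \left(\left(753 - 1990 + 467\right) - 795254\right)}{7124577} = \left(-1728 + \left(-2917\right)^{2}\right) \left(-770 - 795254\right) \frac{1}{7124577} = \left(-1728 + 8508889\right) \left(-796024\right) \frac{1}{7124577} = 8507161 \left(-796024\right) \frac{1}{7124577} = \left(-6771904327864\right) \frac{1}{7124577} = - \frac{6771904327864}{7124577}$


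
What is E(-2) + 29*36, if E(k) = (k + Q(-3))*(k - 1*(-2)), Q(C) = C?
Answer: 1044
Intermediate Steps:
E(k) = (-3 + k)*(2 + k) (E(k) = (k - 3)*(k - 1*(-2)) = (-3 + k)*(k + 2) = (-3 + k)*(2 + k))
E(-2) + 29*36 = (-6 + (-2)² - 1*(-2)) + 29*36 = (-6 + 4 + 2) + 1044 = 0 + 1044 = 1044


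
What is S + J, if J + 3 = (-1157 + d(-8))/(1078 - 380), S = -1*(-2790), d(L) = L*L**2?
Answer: 1943657/698 ≈ 2784.6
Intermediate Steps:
d(L) = L**3
S = 2790
J = -3763/698 (J = -3 + (-1157 + (-8)**3)/(1078 - 380) = -3 + (-1157 - 512)/698 = -3 - 1669*1/698 = -3 - 1669/698 = -3763/698 ≈ -5.3911)
S + J = 2790 - 3763/698 = 1943657/698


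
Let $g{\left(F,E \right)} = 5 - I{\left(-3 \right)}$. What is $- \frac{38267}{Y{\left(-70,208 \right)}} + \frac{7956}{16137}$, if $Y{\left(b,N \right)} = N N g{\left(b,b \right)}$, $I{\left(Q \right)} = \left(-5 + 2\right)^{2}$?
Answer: $\frac{221594235}{310289408} \approx 0.71415$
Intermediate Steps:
$I{\left(Q \right)} = 9$ ($I{\left(Q \right)} = \left(-3\right)^{2} = 9$)
$g{\left(F,E \right)} = -4$ ($g{\left(F,E \right)} = 5 - 9 = -4$)
$Y{\left(b,N \right)} = - 4 N^{2}$ ($Y{\left(b,N \right)} = N N \left(-4\right) = N^{2} \left(-4\right) = - 4 N^{2}$)
$- \frac{38267}{Y{\left(-70,208 \right)}} + \frac{7956}{16137} = - \frac{38267}{\left(-4\right) 208^{2}} + \frac{7956}{16137} = - \frac{38267}{\left(-4\right) 43264} + 7956 \cdot \frac{1}{16137} = - \frac{38267}{-173056} + \frac{884}{1793} = \left(-38267\right) \left(- \frac{1}{173056}\right) + \frac{884}{1793} = \frac{38267}{173056} + \frac{884}{1793} = \frac{221594235}{310289408}$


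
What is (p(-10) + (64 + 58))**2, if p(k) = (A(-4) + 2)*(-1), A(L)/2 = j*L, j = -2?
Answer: 10816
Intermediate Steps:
A(L) = -4*L (A(L) = 2*(-2*L) = -4*L)
p(k) = -18 (p(k) = (-4*(-4) + 2)*(-1) = (16 + 2)*(-1) = 18*(-1) = -18)
(p(-10) + (64 + 58))**2 = (-18 + (64 + 58))**2 = (-18 + 122)**2 = 104**2 = 10816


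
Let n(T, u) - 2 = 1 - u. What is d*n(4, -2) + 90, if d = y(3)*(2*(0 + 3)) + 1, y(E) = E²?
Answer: 365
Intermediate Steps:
n(T, u) = 3 - u (n(T, u) = 2 + (1 - u) = 3 - u)
d = 55 (d = 3²*(2*(0 + 3)) + 1 = 9*(2*3) + 1 = 9*6 + 1 = 54 + 1 = 55)
d*n(4, -2) + 90 = 55*(3 - 1*(-2)) + 90 = 55*(3 + 2) + 90 = 55*5 + 90 = 275 + 90 = 365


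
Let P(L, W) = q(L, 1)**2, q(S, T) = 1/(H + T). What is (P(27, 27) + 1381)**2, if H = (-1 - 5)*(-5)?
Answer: 1761305888164/923521 ≈ 1.9072e+6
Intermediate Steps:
H = 30 (H = -6*(-5) = 30)
q(S, T) = 1/(30 + T)
P(L, W) = 1/961 (P(L, W) = (1/(30 + 1))**2 = (1/31)**2 = 1/961)
(P(27, 27) + 1381)**2 = (1/961 + 1381)**2 = (1327142/961)**2 = 1761305888164/923521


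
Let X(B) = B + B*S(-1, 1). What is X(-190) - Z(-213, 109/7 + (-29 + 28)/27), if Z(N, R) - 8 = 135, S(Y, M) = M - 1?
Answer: -333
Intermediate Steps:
S(Y, M) = -1 + M
Z(N, R) = 143 (Z(N, R) = 8 + 135 = 143)
X(B) = B (X(B) = B + B*(-1 + 1) = B + B*0 = B + 0 = B)
X(-190) - Z(-213, 109/7 + (-29 + 28)/27) = -190 - 1*143 = -190 - 143 = -333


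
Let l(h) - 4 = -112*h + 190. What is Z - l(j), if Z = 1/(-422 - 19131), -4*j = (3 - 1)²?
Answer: -5983219/19553 ≈ -306.00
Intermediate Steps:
j = -1 (j = -(3 - 1)²/4 = -¼*2² = -¼*4 = -1)
l(h) = 194 - 112*h (l(h) = 4 + (-112*h + 190) = 4 + (190 - 112*h) = 194 - 112*h)
Z = -1/19553 (Z = 1/(-19553) = -1/19553 ≈ -5.1143e-5)
Z - l(j) = -1/19553 - (194 - 112*(-1)) = -1/19553 - (194 + 112) = -1/19553 - 1*306 = -1/19553 - 306 = -5983219/19553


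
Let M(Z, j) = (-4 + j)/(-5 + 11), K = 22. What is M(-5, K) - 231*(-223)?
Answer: 51516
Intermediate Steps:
M(Z, j) = -⅔ + j/6 (M(Z, j) = (-4 + j)/6 = (-4 + j)*(⅙) = -⅔ + j/6)
M(-5, K) - 231*(-223) = (-⅔ + (⅙)*22) - 231*(-223) = (-⅔ + 11/3) + 51513 = 3 + 51513 = 51516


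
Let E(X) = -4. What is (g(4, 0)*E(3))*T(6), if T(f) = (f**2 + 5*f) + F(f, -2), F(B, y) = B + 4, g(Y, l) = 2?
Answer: -608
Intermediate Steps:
F(B, y) = 4 + B
T(f) = 4 + f**2 + 6*f (T(f) = (f**2 + 5*f) + (4 + f) = 4 + f**2 + 6*f)
(g(4, 0)*E(3))*T(6) = (2*(-4))*(4 + 6**2 + 6*6) = -8*(4 + 36 + 36) = -8*76 = -608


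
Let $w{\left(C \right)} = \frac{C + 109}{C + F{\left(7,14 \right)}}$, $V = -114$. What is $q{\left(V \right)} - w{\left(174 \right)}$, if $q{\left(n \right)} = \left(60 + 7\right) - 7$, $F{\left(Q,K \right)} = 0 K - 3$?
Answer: $\frac{9977}{171} \approx 58.345$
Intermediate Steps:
$F{\left(Q,K \right)} = -3$ ($F{\left(Q,K \right)} = 0 - 3 = -3$)
$w{\left(C \right)} = \frac{109 + C}{-3 + C}$ ($w{\left(C \right)} = \frac{C + 109}{C - 3} = \frac{109 + C}{-3 + C}$)
$q{\left(n \right)} = 60$ ($q{\left(n \right)} = 67 - 7 = 60$)
$q{\left(V \right)} - w{\left(174 \right)} = 60 - \frac{109 + 174}{-3 + 174} = 60 - \frac{1}{171} \cdot 283 = 60 - \frac{283}{171} = \frac{9977}{171}$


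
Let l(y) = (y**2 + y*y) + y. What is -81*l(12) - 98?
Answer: -24398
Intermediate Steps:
l(y) = y + 2*y**2 (l(y) = (y**2 + y**2) + y = 2*y**2 + y = y + 2*y**2)
-81*l(12) - 98 = -972*(1 + 2*12) - 98 = -972*(1 + 24) - 98 = -972*25 - 98 = -81*300 - 98 = -24300 - 98 = -24398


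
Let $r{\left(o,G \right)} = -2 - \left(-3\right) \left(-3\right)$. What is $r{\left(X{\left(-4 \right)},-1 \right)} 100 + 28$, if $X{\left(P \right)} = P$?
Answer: $-1072$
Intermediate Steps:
$r{\left(o,G \right)} = -11$ ($r{\left(o,G \right)} = -2 - 9 = -11$)
$r{\left(X{\left(-4 \right)},-1 \right)} 100 + 28 = \left(-11\right) 100 + 28 = -1100 + 28 = -1072$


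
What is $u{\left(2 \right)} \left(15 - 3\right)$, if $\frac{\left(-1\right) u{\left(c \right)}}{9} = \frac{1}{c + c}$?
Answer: $-27$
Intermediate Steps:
$u{\left(c \right)} = - \frac{9}{2 c}$ ($u{\left(c \right)} = - \frac{9}{c + c} = - \frac{9}{2 c}$)
$u{\left(2 \right)} \left(15 - 3\right) = - \frac{9}{2 \cdot 2} \left(15 - 3\right) = \left(- \frac{9}{2}\right) \frac{1}{2} \cdot 12 = \left(- \frac{9}{4}\right) 12 = -27$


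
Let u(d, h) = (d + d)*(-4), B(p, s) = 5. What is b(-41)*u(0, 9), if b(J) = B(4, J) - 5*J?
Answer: 0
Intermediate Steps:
u(d, h) = -8*d (u(d, h) = (2*d)*(-4) = -8*d)
b(J) = 5 - 5*J
b(-41)*u(0, 9) = (5 - 5*(-41))*(-8*0) = (5 + 205)*0 = 210*0 = 0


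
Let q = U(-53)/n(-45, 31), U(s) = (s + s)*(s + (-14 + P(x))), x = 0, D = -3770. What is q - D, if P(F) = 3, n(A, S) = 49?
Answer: 191514/49 ≈ 3908.4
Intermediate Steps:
U(s) = 2*s*(-11 + s) (U(s) = (s + s)*(s + (-14 + 3)) = (2*s)*(s - 11) = (2*s)*(-11 + s) = 2*s*(-11 + s))
q = 6784/49 (q = (2*(-53)*(-11 - 53))/49 = (2*(-53)*(-64))*(1/49) = 6784*(1/49) = 6784/49 ≈ 138.45)
q - D = 6784/49 - 1*(-3770) = 6784/49 + 3770 = 191514/49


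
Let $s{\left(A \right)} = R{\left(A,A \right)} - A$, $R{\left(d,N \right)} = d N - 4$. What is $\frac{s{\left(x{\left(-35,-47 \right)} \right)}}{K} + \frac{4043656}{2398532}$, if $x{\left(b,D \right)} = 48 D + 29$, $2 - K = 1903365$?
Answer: $- \frac{1051093933234}{1141319265779} \approx -0.92095$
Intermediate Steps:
$K = -1903363$ ($K = 2 - 1903365 = -1903363$)
$R{\left(d,N \right)} = -4 + N d$ ($R{\left(d,N \right)} = N d - 4 = -4 + N d$)
$x{\left(b,D \right)} = 29 + 48 D$
$s{\left(A \right)} = -4 + A^{2} - A$ ($s{\left(A \right)} = \left(-4 + A A\right) - A = \left(-4 + A^{2}\right) - A = -4 + A^{2} - A$)
$\frac{s{\left(x{\left(-35,-47 \right)} \right)}}{K} + \frac{4043656}{2398532} = \frac{-4 + \left(29 + 48 \left(-47\right)\right)^{2} - \left(29 + 48 \left(-47\right)\right)}{-1903363} + \frac{4043656}{2398532} = \left(-4 + \left(29 - 2256\right)^{2} - \left(29 - 2256\right)\right) \left(- \frac{1}{1903363}\right) + 4043656 \cdot \frac{1}{2398532} = \left(-4 + \left(-2227\right)^{2} - -2227\right) \left(- \frac{1}{1903363}\right) + \frac{1010914}{599633} = \left(-4 + 4959529 + 2227\right) \left(- \frac{1}{1903363}\right) + \frac{1010914}{599633} = 4961752 \left(- \frac{1}{1903363}\right) + \frac{1010914}{599633} = - \frac{4961752}{1903363} + \frac{1010914}{599633} = - \frac{1051093933234}{1141319265779}$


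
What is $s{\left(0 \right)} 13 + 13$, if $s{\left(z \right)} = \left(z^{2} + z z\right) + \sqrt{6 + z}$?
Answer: $13 + 13 \sqrt{6} \approx 44.843$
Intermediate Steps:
$s{\left(z \right)} = \sqrt{6 + z} + 2 z^{2}$ ($s{\left(z \right)} = \left(z^{2} + z^{2}\right) + \sqrt{6 + z} = 2 z^{2} + \sqrt{6 + z} = \sqrt{6 + z} + 2 z^{2}$)
$s{\left(0 \right)} 13 + 13 = \left(\sqrt{6 + 0} + 2 \cdot 0^{2}\right) 13 + 13 = \left(\sqrt{6} + 2 \cdot 0\right) 13 + 13 = \left(\sqrt{6} + 0\right) 13 + 13 = \sqrt{6} \cdot 13 + 13 = 13 \sqrt{6} + 13 = 13 + 13 \sqrt{6}$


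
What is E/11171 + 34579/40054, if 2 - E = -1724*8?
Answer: 938786885/447443234 ≈ 2.0981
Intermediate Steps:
E = 13794 (E = 2 - (-1724)*8 = 2 - 1*(-13792) = 2 + 13792 = 13794)
E/11171 + 34579/40054 = 13794/11171 + 34579/40054 = 938786885/447443234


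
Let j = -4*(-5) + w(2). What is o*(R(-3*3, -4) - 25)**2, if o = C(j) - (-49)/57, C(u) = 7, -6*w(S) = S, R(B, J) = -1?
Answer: 302848/57 ≈ 5313.1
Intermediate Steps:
w(S) = -S/6
j = 59/3 (j = -4*(-5) - 1/6*2 = 20 - 1/3 = 59/3 ≈ 19.667)
o = 448/57 (o = 7 - (-49)/57 = 7 - 1*(-49/57) = 7 + 49/57 = 448/57 ≈ 7.8596)
o*(R(-3*3, -4) - 25)**2 = 448*(-1 - 25)**2/57 = (448/57)*(-26)**2 = (448/57)*676 = 302848/57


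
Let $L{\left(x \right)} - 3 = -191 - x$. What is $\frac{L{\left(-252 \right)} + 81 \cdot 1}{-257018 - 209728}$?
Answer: $- \frac{145}{466746} \approx -0.00031066$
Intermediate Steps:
$L{\left(x \right)} = -188 - x$ ($L{\left(x \right)} = 3 - \left(191 + x\right) = -188 - x$)
$\frac{L{\left(-252 \right)} + 81 \cdot 1}{-257018 - 209728} = \frac{\left(-188 - -252\right) + 81 \cdot 1}{-257018 - 209728} = \frac{\left(-188 + 252\right) + 81}{-466746} = \left(64 + 81\right) \left(- \frac{1}{466746}\right) = 145 \left(- \frac{1}{466746}\right) = - \frac{145}{466746}$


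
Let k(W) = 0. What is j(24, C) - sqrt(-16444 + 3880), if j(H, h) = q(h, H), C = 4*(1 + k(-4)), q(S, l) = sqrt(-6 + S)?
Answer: I*(sqrt(2) - 6*sqrt(349)) ≈ -110.68*I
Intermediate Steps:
C = 4 (C = 4*(1 + 0) = 4*1 = 4)
j(H, h) = sqrt(-6 + h)
j(24, C) - sqrt(-16444 + 3880) = sqrt(-6 + 4) - sqrt(-16444 + 3880) = sqrt(-2) - sqrt(-12564) = I*sqrt(2) - 6*I*sqrt(349)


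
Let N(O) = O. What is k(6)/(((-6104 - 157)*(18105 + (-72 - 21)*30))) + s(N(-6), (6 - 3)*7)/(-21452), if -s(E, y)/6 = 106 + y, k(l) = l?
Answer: 12177654853/342828756030 ≈ 0.035521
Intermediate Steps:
s(E, y) = -636 - 6*y (s(E, y) = -6*(106 + y) = -636 - 6*y)
k(6)/(((-6104 - 157)*(18105 + (-72 - 21)*30))) + s(N(-6), (6 - 3)*7)/(-21452) = 6/(((-6104 - 157)*(18105 + (-72 - 21)*30))) + (-636 - 6*(6 - 3)*7)/(-21452) = 6/((-6261*(18105 - 93*30))) + (-636 - 18*7)*(-1/21452) = 6/((-6261*(18105 - 2790))) + (-636 - 6*21)*(-1/21452) = 6/((-6261*15315)) + (-636 - 126)*(-1/21452) = 6/(-95887215) - 762*(-1/21452) = 6*(-1/95887215) + 381/10726 = -2/31962405 + 381/10726 = 12177654853/342828756030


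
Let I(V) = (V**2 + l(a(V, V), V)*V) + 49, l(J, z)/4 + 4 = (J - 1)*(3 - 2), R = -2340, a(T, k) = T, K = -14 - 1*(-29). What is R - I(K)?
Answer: -3214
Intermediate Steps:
K = 15 (K = -14 + 29 = 15)
l(J, z) = -20 + 4*J (l(J, z) = -16 + 4*((J - 1)*(3 - 2)) = -16 + 4*((-1 + J)*1) = -16 + 4*(-1 + J) = -16 + (-4 + 4*J) = -20 + 4*J)
I(V) = 49 + V**2 + V*(-20 + 4*V) (I(V) = (V**2 + (-20 + 4*V)*V) + 49 = (V**2 + V*(-20 + 4*V)) + 49 = 49 + V**2 + V*(-20 + 4*V))
R - I(K) = -2340 - (49 - 20*15 + 5*15**2) = -2340 - (49 - 300 + 5*225) = -2340 - (49 - 300 + 1125) = -2340 - 1*874 = -2340 - 874 = -3214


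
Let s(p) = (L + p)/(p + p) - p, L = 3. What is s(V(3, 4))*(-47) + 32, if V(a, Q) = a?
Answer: 126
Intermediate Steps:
s(p) = -p + (3 + p)/(2*p) (s(p) = (3 + p)/(p + p) - p = (3 + p)/((2*p)) - p = (3 + p)*(1/(2*p)) - p = (3 + p)/(2*p) - p = -p + (3 + p)/(2*p))
s(V(3, 4))*(-47) + 32 = (1/2 - 1*3 + (3/2)/3)*(-47) + 32 = (1/2 - 3 + (3/2)*(1/3))*(-47) + 32 = (1/2 - 3 + 1/2)*(-47) + 32 = -2*(-47) + 32 = 94 + 32 = 126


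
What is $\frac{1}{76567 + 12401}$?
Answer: $\frac{1}{88968} \approx 1.124 \cdot 10^{-5}$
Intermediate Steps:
$\frac{1}{76567 + 12401} = \frac{1}{88968}$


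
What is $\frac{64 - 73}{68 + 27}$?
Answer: $- \frac{9}{95} \approx -0.094737$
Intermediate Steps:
$\frac{64 - 73}{68 + 27} = \frac{64 - 73}{95} = \left(-9\right) \frac{1}{95} = - \frac{9}{95}$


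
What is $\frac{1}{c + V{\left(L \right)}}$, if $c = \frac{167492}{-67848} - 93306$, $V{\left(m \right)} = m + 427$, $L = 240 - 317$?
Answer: $- \frac{16962}{1576761545} \approx -1.0757 \cdot 10^{-5}$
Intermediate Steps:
$L = -77$ ($L = 240 - 317 = -77$)
$V{\left(m \right)} = 427 + m$
$c = - \frac{1582698245}{16962}$ ($c = 167492 \left(- \frac{1}{67848}\right) - 93306 = - \frac{41873}{16962} - 93306 = - \frac{1582698245}{16962} \approx -93309.0$)
$\frac{1}{c + V{\left(L \right)}} = \frac{1}{- \frac{1582698245}{16962} + \left(427 - 77\right)} = \frac{1}{- \frac{1582698245}{16962} + 350} = \frac{1}{- \frac{1576761545}{16962}} = - \frac{16962}{1576761545}$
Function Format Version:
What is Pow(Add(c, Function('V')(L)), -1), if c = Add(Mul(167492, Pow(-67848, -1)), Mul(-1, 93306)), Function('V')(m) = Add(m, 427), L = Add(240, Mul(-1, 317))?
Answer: Rational(-16962, 1576761545) ≈ -1.0757e-5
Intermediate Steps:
L = -77 (L = Add(240, -317) = -77)
Function('V')(m) = Add(427, m)
c = Rational(-1582698245, 16962) (c = Add(Mul(167492, Rational(-1, 67848)), -93306) = Add(Rational(-41873, 16962), -93306) = Rational(-1582698245, 16962) ≈ -93309.)
Pow(Add(c, Function('V')(L)), -1) = Pow(Add(Rational(-1582698245, 16962), Add(427, -77)), -1) = Pow(Add(Rational(-1582698245, 16962), 350), -1) = Pow(Rational(-1576761545, 16962), -1) = Rational(-16962, 1576761545)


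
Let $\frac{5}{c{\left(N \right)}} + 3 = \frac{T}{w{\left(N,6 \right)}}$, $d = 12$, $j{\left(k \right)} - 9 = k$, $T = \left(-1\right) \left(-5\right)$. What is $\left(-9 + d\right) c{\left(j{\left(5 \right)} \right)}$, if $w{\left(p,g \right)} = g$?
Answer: $- \frac{90}{13} \approx -6.9231$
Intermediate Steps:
$T = 5$
$j{\left(k \right)} = 9 + k$
$c{\left(N \right)} = - \frac{30}{13}$ ($c{\left(N \right)} = \frac{5}{-3 + \frac{5}{6}} = \frac{5}{- \frac{13}{6}} = 5 \left(- \frac{6}{13}\right) = - \frac{30}{13}$)
$\left(-9 + d\right) c{\left(j{\left(5 \right)} \right)} = \left(-9 + 12\right) \left(- \frac{30}{13}\right) = 3 \left(- \frac{30}{13}\right) = - \frac{90}{13}$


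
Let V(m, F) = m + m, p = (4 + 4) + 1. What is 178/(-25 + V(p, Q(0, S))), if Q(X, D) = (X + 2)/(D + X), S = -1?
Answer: -178/7 ≈ -25.429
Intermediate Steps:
p = 9 (p = 8 + 1 = 9)
Q(X, D) = (2 + X)/(D + X)
V(m, F) = 2*m
178/(-25 + V(p, Q(0, S))) = 178/(-25 + 2*9) = 178/(-25 + 18) = 178/(-7) = 178*(-1/7) = -178/7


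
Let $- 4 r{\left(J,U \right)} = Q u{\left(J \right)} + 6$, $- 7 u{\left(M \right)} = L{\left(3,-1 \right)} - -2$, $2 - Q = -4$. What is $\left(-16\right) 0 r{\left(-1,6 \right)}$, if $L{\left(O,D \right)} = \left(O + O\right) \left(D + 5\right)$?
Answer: $0$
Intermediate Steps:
$L{\left(O,D \right)} = 2 O \left(5 + D\right)$
$Q = 6$ ($Q = 2 - -4 = 2 + 4 = 6$)
$u{\left(M \right)} = - \frac{26}{7}$ ($u{\left(M \right)} = - \frac{2 \cdot 3 \left(5 - 1\right) - -2}{7} = - \frac{2 \cdot 3 \cdot 4 + 2}{7} = - \frac{24 + 2}{7} = \left(- \frac{1}{7}\right) 26 = - \frac{26}{7}$)
$r{\left(J,U \right)} = \frac{57}{14}$ ($r{\left(J,U \right)} = - \frac{6 \left(- \frac{26}{7}\right) + 6}{4} = - \frac{- \frac{156}{7} + 6}{4} = \left(- \frac{1}{4}\right) \left(- \frac{114}{7}\right) = \frac{57}{14}$)
$\left(-16\right) 0 r{\left(-1,6 \right)} = \left(-16\right) 0 \cdot \frac{57}{14} = 0 \cdot \frac{57}{14} = 0$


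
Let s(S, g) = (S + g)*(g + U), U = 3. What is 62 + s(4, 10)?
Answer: 244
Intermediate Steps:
s(S, g) = (3 + g)*(S + g) (s(S, g) = (S + g)*(g + 3) = (S + g)*(3 + g) = (3 + g)*(S + g))
62 + s(4, 10) = 62 + (10² + 3*4 + 3*10 + 4*10) = 62 + (100 + 12 + 30 + 40) = 62 + 182 = 244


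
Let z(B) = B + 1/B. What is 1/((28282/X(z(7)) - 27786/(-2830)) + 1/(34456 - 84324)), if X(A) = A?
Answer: 352816100/1400432365173 ≈ 0.00025193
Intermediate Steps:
1/((28282/X(z(7)) - 27786/(-2830)) + 1/(34456 - 84324)) = 1/((28282/(7 + 1/7) - 27786/(-2830)) + 1/(34456 - 84324)) = 1/((28282/(7 + 1/7) - 27786*(-1/2830)) + 1/(-49868)) = 1/((28282/(50/7) + 13893/1415) - 1/49868) = 1/((28282*(7/50) + 13893/1415) - 1/49868) = 1/((98987/25 + 13893/1415) - 1/49868) = 1/(28082786/7075 - 1/49868) = 1/(1400432365173/352816100) = 352816100/1400432365173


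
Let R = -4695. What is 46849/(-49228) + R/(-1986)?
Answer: 23013891/16294468 ≈ 1.4124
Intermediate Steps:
46849/(-49228) + R/(-1986) = 46849/(-49228) - 4695/(-1986) = 46849*(-1/49228) - 4695*(-1/1986) = -46849/49228 + 1565/662 = 23013891/16294468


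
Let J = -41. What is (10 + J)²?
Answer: 961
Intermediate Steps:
(10 + J)² = (10 - 41)² = (-31)² = 961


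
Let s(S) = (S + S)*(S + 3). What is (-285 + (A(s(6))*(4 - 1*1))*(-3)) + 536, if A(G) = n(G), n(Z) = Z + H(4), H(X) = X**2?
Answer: -865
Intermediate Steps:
n(Z) = 16 + Z (n(Z) = Z + 4**2 = Z + 16 = 16 + Z)
s(S) = 2*S*(3 + S) (s(S) = (2*S)*(3 + S) = 2*S*(3 + S))
A(G) = 16 + G
(-285 + (A(s(6))*(4 - 1*1))*(-3)) + 536 = (-285 + ((16 + 2*6*(3 + 6))*(4 - 1*1))*(-3)) + 536 = (-285 + ((16 + 2*6*9)*(4 - 1))*(-3)) + 536 = (-285 + ((16 + 108)*3)*(-3)) + 536 = (-285 + (124*3)*(-3)) + 536 = (-285 + 372*(-3)) + 536 = (-285 - 1116) + 536 = -1401 + 536 = -865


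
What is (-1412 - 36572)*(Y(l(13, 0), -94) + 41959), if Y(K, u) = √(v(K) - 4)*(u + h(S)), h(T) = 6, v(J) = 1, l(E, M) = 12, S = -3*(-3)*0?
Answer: -1593770656 + 3342592*I*√3 ≈ -1.5938e+9 + 5.7895e+6*I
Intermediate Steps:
S = 0 (S = 9*0 = 0)
Y(K, u) = I*√3*(6 + u) (Y(K, u) = √(1 - 4)*(u + 6) = √(-3)*(6 + u) = (I*√3)*(6 + u) = I*√3*(6 + u))
(-1412 - 36572)*(Y(l(13, 0), -94) + 41959) = (-1412 - 36572)*(I*√3*(6 - 94) + 41959) = -37984*(I*√3*(-88) + 41959) = -37984*(-88*I*√3 + 41959) = -37984*(41959 - 88*I*√3) = -1593770656 + 3342592*I*√3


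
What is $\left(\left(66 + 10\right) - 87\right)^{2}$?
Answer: $121$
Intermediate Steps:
$\left(\left(66 + 10\right) - 87\right)^{2} = \left(76 - 87\right)^{2} = \left(-11\right)^{2} = 121$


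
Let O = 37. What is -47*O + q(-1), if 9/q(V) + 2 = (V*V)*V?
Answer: -1742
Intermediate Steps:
q(V) = 9/(-2 + V³) (q(V) = 9/(-2 + (V*V)*V) = 9/(-2 + V²*V) = 9/(-2 + V³))
-47*O + q(-1) = -47*37 + 9/(-2 + (-1)³) = -1739 + 9/(-2 - 1) = -1739 + 9/(-3) = -1739 + 9*(-⅓) = -1739 - 3 = -1742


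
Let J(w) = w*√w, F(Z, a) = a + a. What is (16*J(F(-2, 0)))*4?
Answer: 0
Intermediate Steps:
F(Z, a) = 2*a
J(w) = w^(3/2)
(16*J(F(-2, 0)))*4 = (16*(2*0)^(3/2))*4 = (16*0^(3/2))*4 = (16*0)*4 = 0*4 = 0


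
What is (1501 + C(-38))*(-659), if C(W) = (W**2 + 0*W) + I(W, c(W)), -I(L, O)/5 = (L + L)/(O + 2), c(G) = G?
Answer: -17404190/9 ≈ -1.9338e+6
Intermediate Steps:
I(L, O) = -10*L/(2 + O) (I(L, O) = -5*(L + L)/(O + 2) = -5*2*L/(2 + O) = -10*L/(2 + O))
C(W) = W**2 - 10*W/(2 + W) (C(W) = (W**2 + 0*W) - 10*W/(2 + W) = (W**2 + 0) - 10*W/(2 + W) = W**2 - 10*W/(2 + W))
(1501 + C(-38))*(-659) = (1501 - 38*(-10 - 38*(2 - 38))/(2 - 38))*(-659) = (1501 - 38*(-10 - 38*(-36))/(-36))*(-659) = (1501 - 38*(-1/36)*(-10 + 1368))*(-659) = (1501 - 38*(-1/36)*1358)*(-659) = (1501 + 12901/9)*(-659) = (26410/9)*(-659) = -17404190/9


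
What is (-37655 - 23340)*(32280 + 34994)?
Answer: -4103377630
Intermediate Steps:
(-37655 - 23340)*(32280 + 34994) = -60995*67274 = -4103377630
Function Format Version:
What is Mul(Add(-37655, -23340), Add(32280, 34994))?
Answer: -4103377630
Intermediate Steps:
Mul(Add(-37655, -23340), Add(32280, 34994)) = Mul(-60995, 67274) = -4103377630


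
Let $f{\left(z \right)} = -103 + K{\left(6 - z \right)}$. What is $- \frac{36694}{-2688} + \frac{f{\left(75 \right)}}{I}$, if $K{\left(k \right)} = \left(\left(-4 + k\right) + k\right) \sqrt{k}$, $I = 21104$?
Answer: $\frac{3455863}{253248} - \frac{71 i \sqrt{69}}{10552} \approx 13.646 - 0.055892 i$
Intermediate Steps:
$K{\left(k \right)} = \sqrt{k} \left(-4 + 2 k\right)$ ($K{\left(k \right)} = \left(-4 + 2 k\right) \sqrt{k} = \sqrt{k} \left(-4 + 2 k\right)$)
$f{\left(z \right)} = -103 + 2 \sqrt{6 - z} \left(4 - z\right)$ ($f{\left(z \right)} = -103 + 2 \sqrt{6 - z} \left(-2 - \left(-6 + z\right)\right) = -103 + 2 \sqrt{6 - z} \left(4 - z\right)$)
$- \frac{36694}{-2688} + \frac{f{\left(75 \right)}}{I} = - \frac{36694}{-2688} + \frac{-103 + 2 \sqrt{6 - 75} \left(4 - 75\right)}{21104} = \left(-36694\right) \left(- \frac{1}{2688}\right) + \left(-103 + 2 \sqrt{6 - 75} \left(4 - 75\right)\right) \frac{1}{21104} = \frac{2621}{192} + \left(-103 + 2 \sqrt{-69} \left(-71\right)\right) \frac{1}{21104} = \frac{2621}{192} + \left(-103 + 2 i \sqrt{69} \left(-71\right)\right) \frac{1}{21104} = \frac{2621}{192} + \left(-103 - 142 i \sqrt{69}\right) \frac{1}{21104} = \frac{2621}{192} - \left(\frac{103}{21104} + \frac{71 i \sqrt{69}}{10552}\right) = \frac{3455863}{253248} - \frac{71 i \sqrt{69}}{10552}$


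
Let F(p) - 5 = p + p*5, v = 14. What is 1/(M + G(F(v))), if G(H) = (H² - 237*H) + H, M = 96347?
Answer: 1/83264 ≈ 1.2010e-5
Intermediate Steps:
F(p) = 5 + 6*p (F(p) = 5 + (p + p*5) = 5 + (p + 5*p) = 5 + 6*p)
G(H) = H² - 236*H
1/(M + G(F(v))) = 1/(96347 + (5 + 6*14)*(-236 + (5 + 6*14))) = 1/(96347 + (5 + 84)*(-236 + (5 + 84))) = 1/(96347 + 89*(-236 + 89)) = 1/(96347 + 89*(-147)) = 1/(96347 - 13083) = 1/83264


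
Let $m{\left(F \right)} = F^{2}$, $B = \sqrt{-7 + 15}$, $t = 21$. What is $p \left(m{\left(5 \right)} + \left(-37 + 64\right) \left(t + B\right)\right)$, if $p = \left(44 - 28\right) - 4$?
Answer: $7104 + 648 \sqrt{2} \approx 8020.4$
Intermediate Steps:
$B = 2 \sqrt{2}$ ($B = \sqrt{8} = 2 \sqrt{2} \approx 2.8284$)
$p = 12$ ($p = 16 - 4 = 12$)
$p \left(m{\left(5 \right)} + \left(-37 + 64\right) \left(t + B\right)\right) = 12 \left(5^{2} + \left(-37 + 64\right) \left(21 + 2 \sqrt{2}\right)\right) = 12 \left(25 + 27 \left(21 + 2 \sqrt{2}\right)\right) = 12 \left(25 + \left(567 + 54 \sqrt{2}\right)\right) = 12 \left(592 + 54 \sqrt{2}\right) = 7104 + 648 \sqrt{2}$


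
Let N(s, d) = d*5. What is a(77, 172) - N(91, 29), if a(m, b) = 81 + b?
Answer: 108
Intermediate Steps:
N(s, d) = 5*d
a(77, 172) - N(91, 29) = (81 + 172) - 5*29 = 253 - 1*145 = 253 - 145 = 108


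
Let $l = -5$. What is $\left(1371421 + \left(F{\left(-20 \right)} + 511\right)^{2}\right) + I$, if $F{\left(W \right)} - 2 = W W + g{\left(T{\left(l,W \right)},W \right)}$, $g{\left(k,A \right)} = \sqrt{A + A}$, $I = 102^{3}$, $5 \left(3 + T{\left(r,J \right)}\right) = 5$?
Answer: $3266158 + 3652 i \sqrt{10} \approx 3.2662 \cdot 10^{6} + 11549.0 i$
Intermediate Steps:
$T{\left(r,J \right)} = -2$ ($T{\left(r,J \right)} = -3 + \frac{1}{5} \cdot 5 = -3 + 1 = -2$)
$I = 1061208$
$g{\left(k,A \right)} = \sqrt{2} \sqrt{A}$ ($g{\left(k,A \right)} = \sqrt{2 A} = \sqrt{2} \sqrt{A}$)
$F{\left(W \right)} = 2 + W^{2} + \sqrt{2} \sqrt{W}$ ($F{\left(W \right)} = 2 + \left(W W + \sqrt{2} \sqrt{W}\right) = 2 + \left(W^{2} + \sqrt{2} \sqrt{W}\right) = 2 + W^{2} + \sqrt{2} \sqrt{W}$)
$\left(1371421 + \left(F{\left(-20 \right)} + 511\right)^{2}\right) + I = \left(1371421 + \left(\left(2 + \left(-20\right)^{2} + \sqrt{2} \sqrt{-20}\right) + 511\right)^{2}\right) + 1061208 = \left(1371421 + \left(\left(2 + 400 + \sqrt{2} \cdot 2 i \sqrt{5}\right) + 511\right)^{2}\right) + 1061208 = \left(1371421 + \left(\left(2 + 400 + 2 i \sqrt{10}\right) + 511\right)^{2}\right) + 1061208 = \left(1371421 + \left(\left(402 + 2 i \sqrt{10}\right) + 511\right)^{2}\right) + 1061208 = \left(1371421 + \left(913 + 2 i \sqrt{10}\right)^{2}\right) + 1061208 = 2432629 + \left(913 + 2 i \sqrt{10}\right)^{2}$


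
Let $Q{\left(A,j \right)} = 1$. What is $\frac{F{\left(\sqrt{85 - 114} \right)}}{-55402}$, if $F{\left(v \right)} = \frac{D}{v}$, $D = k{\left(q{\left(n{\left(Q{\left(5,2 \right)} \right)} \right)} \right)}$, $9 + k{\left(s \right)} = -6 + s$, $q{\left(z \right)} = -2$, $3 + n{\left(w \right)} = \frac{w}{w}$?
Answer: $- \frac{17 i \sqrt{29}}{1606658} \approx - 5.698 \cdot 10^{-5} i$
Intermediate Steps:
$n{\left(w \right)} = -2$ ($n{\left(w \right)} = -3 + \frac{w}{w} = -3 + 1 = -2$)
$k{\left(s \right)} = -15 + s$ ($k{\left(s \right)} = -9 + \left(-6 + s\right) = -15 + s$)
$D = -17$ ($D = -15 - 2 = -17$)
$F{\left(v \right)} = - \frac{17}{v}$
$\frac{F{\left(\sqrt{85 - 114} \right)}}{-55402} = \frac{\left(-17\right) \frac{1}{\sqrt{85 - 114}}}{-55402} = - \frac{17}{\sqrt{-29}} \left(- \frac{1}{55402}\right) = - \frac{17}{i \sqrt{29}} \left(- \frac{1}{55402}\right) = - 17 \left(- \frac{i \sqrt{29}}{29}\right) \left(- \frac{1}{55402}\right) = \frac{17 i \sqrt{29}}{29} \left(- \frac{1}{55402}\right) = - \frac{17 i \sqrt{29}}{1606658}$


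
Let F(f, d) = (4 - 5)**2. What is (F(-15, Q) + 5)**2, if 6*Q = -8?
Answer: 36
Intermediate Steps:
Q = -4/3 (Q = (1/6)*(-8) = -4/3 ≈ -1.3333)
F(f, d) = 1 (F(f, d) = (-1)**2 = 1)
(F(-15, Q) + 5)**2 = (1 + 5)**2 = 6**2 = 36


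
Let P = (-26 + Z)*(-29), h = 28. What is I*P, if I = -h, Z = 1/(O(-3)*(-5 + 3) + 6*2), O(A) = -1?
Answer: -21054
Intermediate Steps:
Z = 1/14 (Z = 1/(-(-5 + 3) + 6*2) = 1/(-1*(-2) + 12) = 1/(2 + 12) = 1/14 ≈ 0.071429)
P = 10527/14 (P = (-26 + 1/14)*(-29) = -363/14*(-29) = 10527/14 ≈ 751.93)
I = -28 (I = -1*28 = -28)
I*P = -28*10527/14 = -21054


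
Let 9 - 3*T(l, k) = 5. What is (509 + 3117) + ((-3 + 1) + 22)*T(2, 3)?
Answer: 10958/3 ≈ 3652.7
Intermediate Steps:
T(l, k) = 4/3 (T(l, k) = 3 - ⅓*5 = 3 - 5/3 = 4/3)
(509 + 3117) + ((-3 + 1) + 22)*T(2, 3) = (509 + 3117) + ((-3 + 1) + 22)*(4/3) = 3626 + (-2 + 22)*(4/3) = 3626 + 20*(4/3) = 3626 + 80/3 = 10958/3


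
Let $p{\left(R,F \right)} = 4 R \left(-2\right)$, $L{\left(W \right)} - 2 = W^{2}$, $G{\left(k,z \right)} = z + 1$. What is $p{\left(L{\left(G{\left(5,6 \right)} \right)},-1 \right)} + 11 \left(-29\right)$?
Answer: $-727$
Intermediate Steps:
$G{\left(k,z \right)} = 1 + z$
$L{\left(W \right)} = 2 + W^{2}$
$p{\left(R,F \right)} = - 8 R$
$p{\left(L{\left(G{\left(5,6 \right)} \right)},-1 \right)} + 11 \left(-29\right) = - 8 \left(2 + \left(1 + 6\right)^{2}\right) + 11 \left(-29\right) = - 8 \left(2 + 7^{2}\right) - 319 = - 8 \left(2 + 49\right) - 319 = \left(-8\right) 51 - 319 = -408 - 319 = -727$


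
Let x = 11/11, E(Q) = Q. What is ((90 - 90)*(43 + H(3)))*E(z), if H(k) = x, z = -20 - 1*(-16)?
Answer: 0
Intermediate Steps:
z = -4 (z = -20 + 16 = -4)
x = 1 (x = 11*(1/11) = 1)
H(k) = 1
((90 - 90)*(43 + H(3)))*E(z) = ((90 - 90)*(43 + 1))*(-4) = (0*44)*(-4) = 0*(-4) = 0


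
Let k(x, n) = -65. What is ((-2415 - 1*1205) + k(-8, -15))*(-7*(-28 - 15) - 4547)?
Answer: 15646510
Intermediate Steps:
((-2415 - 1*1205) + k(-8, -15))*(-7*(-28 - 15) - 4547) = ((-2415 - 1*1205) - 65)*(-7*(-28 - 15) - 4547) = ((-2415 - 1205) - 65)*(-7*(-43) - 4547) = (-3620 - 65)*(301 - 4547) = -3685*(-4246) = 15646510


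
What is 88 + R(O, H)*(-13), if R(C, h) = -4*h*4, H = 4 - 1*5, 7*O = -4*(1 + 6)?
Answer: -120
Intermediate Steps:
O = -4 (O = (-4*(1 + 6))/7 = (-4*7)/7 = (1/7)*(-28) = -4)
H = -1 (H = 4 - 5 = -1)
R(C, h) = -16*h
88 + R(O, H)*(-13) = 88 - 16*(-1)*(-13) = 88 + 16*(-13) = 88 - 208 = -120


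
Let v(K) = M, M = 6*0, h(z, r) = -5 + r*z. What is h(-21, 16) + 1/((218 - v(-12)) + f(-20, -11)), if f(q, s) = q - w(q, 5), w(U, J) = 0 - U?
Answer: -60697/178 ≈ -340.99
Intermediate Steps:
w(U, J) = -U
M = 0
v(K) = 0
f(q, s) = 2*q (f(q, s) = q - (-1)*q = q + q = 2*q)
h(-21, 16) + 1/((218 - v(-12)) + f(-20, -11)) = (-5 + 16*(-21)) + 1/((218 - 1*0) + 2*(-20)) = (-5 - 336) + 1/((218 + 0) - 40) = -341 + 1/(218 - 40) = -341 + 1/178 = -60697/178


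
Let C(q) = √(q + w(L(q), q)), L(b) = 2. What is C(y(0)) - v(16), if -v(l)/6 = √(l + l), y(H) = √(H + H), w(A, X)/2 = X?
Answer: 24*√2 ≈ 33.941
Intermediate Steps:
w(A, X) = 2*X
y(H) = √2*√H (y(H) = √(2*H) = √2*√H)
C(q) = √3*√q (C(q) = √(q + 2*q) = √(3*q) = √3*√q)
v(l) = -6*√2*√l (v(l) = -6*√(l + l) = -6*√2*√l)
C(y(0)) - v(16) = √3*√(√2*√0) - (-6)*√2*√16 = √3*√(√2*0) - (-6)*√2*4 = √3*√0 - (-24)*√2 = √3*0 + 24*√2 = 0 + 24*√2 = 24*√2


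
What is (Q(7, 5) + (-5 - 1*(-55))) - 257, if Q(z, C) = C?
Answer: -202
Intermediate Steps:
(Q(7, 5) + (-5 - 1*(-55))) - 257 = (5 + (-5 - 1*(-55))) - 257 = (5 + (-5 + 55)) - 257 = (5 + 50) - 257 = 55 - 257 = -202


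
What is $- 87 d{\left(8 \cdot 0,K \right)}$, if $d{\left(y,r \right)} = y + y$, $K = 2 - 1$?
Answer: $0$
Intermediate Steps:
$K = 1$ ($K = 2 - 1 = 1$)
$d{\left(y,r \right)} = 2 y$
$- 87 d{\left(8 \cdot 0,K \right)} = - 87 \cdot 2 \cdot 8 \cdot 0 = - 87 \cdot 2 \cdot 0 = \left(-87\right) 0 = 0$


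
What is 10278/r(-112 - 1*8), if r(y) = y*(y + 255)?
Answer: -571/900 ≈ -0.63444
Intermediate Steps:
r(y) = y*(255 + y)
10278/r(-112 - 1*8) = 10278/(((-112 - 1*8)*(255 + (-112 - 1*8)))) = 10278/(((-112 - 8)*(255 + (-112 - 8)))) = 10278/((-120*(255 - 120))) = 10278/((-120*135)) = 10278/(-16200) = 10278*(-1/16200) = -571/900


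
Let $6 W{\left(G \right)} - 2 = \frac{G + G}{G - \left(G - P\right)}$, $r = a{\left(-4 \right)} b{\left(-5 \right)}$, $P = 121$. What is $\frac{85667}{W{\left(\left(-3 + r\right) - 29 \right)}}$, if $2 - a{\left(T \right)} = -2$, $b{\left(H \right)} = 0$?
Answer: $\frac{31097121}{89} \approx 3.4941 \cdot 10^{5}$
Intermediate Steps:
$a{\left(T \right)} = 4$ ($a{\left(T \right)} = 2 - -2 = 2 + 2 = 4$)
$r = 0$ ($r = 4 \cdot 0 = 0$)
$W{\left(G \right)} = \frac{1}{3} + \frac{G}{363}$ ($W{\left(G \right)} = \frac{1}{3} + \frac{\left(G + G\right) \frac{1}{G - \left(-121 + G\right)}}{6} = \frac{1}{3} + \frac{2 G \frac{1}{121}}{6} = \frac{1}{3} + \frac{\frac{2}{121} G}{6} = \frac{1}{3} + \frac{G}{363}$)
$\frac{85667}{W{\left(\left(-3 + r\right) - 29 \right)}} = \frac{85667}{\frac{1}{3} + \frac{\left(-3 + 0\right) - 29}{363}} = \frac{85667}{\frac{1}{3} + \frac{-3 - 29}{363}} = \frac{85667}{\frac{1}{3} + \frac{1}{363} \left(-32\right)} = \frac{85667}{\frac{1}{3} - \frac{32}{363}} = \frac{85667}{\frac{89}{363}} = 85667 \cdot \frac{363}{89} = \frac{31097121}{89}$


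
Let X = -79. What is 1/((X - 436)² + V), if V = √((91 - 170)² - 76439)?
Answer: 265225/70344370823 - I*√70198/70344370823 ≈ 3.7704e-6 - 3.7665e-9*I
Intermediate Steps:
V = I*√70198 (V = √((-79)² - 76439) = √(6241 - 76439) = √(-70198) = I*√70198 ≈ 264.95*I)
1/((X - 436)² + V) = 1/((-79 - 436)² + I*√70198) = 1/((-515)² + I*√70198) = 1/(265225 + I*√70198)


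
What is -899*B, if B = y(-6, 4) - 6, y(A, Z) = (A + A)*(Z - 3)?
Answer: 16182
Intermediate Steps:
y(A, Z) = 2*A*(-3 + Z) (y(A, Z) = (2*A)*(-3 + Z) = 2*A*(-3 + Z))
B = -18 (B = 2*(-6)*(-3 + 4) - 6 = 2*(-6)*1 - 6 = -12 - 6 = -18)
-899*B = -899*(-18) = 16182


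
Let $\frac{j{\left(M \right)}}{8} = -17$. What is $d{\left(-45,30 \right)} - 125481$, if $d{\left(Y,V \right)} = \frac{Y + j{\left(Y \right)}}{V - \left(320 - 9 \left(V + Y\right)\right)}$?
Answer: $- \frac{53329244}{425} \approx -1.2548 \cdot 10^{5}$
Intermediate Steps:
$j{\left(M \right)} = -136$ ($j{\left(M \right)} = 8 \left(-17\right) = -136$)
$d{\left(Y,V \right)} = \frac{-136 + Y}{-320 + 9 Y + 10 V}$ ($d{\left(Y,V \right)} = \frac{Y - 136}{V - \left(320 - 9 \left(V + Y\right)\right)} = \frac{-136 + Y}{V - \left(320 - 9 V - 9 Y\right)} = \frac{-136 + Y}{V + \left(-320 + 9 V + 9 Y\right)} = \frac{-136 + Y}{-320 + 9 Y + 10 V}$)
$d{\left(-45,30 \right)} - 125481 = \frac{-136 - 45}{-320 + 9 \left(-45\right) + 10 \cdot 30} - 125481 = \frac{1}{-320 - 405 + 300} \left(-181\right) - 125481 = \frac{1}{-425} \left(-181\right) - 125481 = \left(- \frac{1}{425}\right) \left(-181\right) - 125481 = \frac{181}{425} - 125481 = - \frac{53329244}{425}$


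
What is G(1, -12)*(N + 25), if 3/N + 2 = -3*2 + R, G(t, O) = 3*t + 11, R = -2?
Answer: 1729/5 ≈ 345.80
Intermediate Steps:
G(t, O) = 11 + 3*t
N = -3/10 (N = 3/(-2 + (-3*2 - 2)) = 3/(-2 + (-6 - 2)) = 3/(-2 - 8) = 3/(-10) = 3*(-⅒) = -3/10 ≈ -0.30000)
G(1, -12)*(N + 25) = (11 + 3*1)*(-3/10 + 25) = (11 + 3)*(247/10) = 14*(247/10) = 1729/5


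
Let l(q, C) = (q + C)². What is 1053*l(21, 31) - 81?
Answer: 2847231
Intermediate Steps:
l(q, C) = (C + q)²
1053*l(21, 31) - 81 = 1053*(31 + 21)² - 81 = 1053*52² - 81 = 1053*2704 - 81 = 2847312 - 81 = 2847231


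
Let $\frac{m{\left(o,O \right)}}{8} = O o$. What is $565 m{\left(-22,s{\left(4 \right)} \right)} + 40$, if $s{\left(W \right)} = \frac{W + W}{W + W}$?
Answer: $-99400$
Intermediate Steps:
$s{\left(W \right)} = 1$ ($s{\left(W \right)} = \frac{2 W}{2 W} = 2 W \frac{1}{2 W} = 1$)
$m{\left(o,O \right)} = 8 O o$
$565 m{\left(-22,s{\left(4 \right)} \right)} + 40 = 565 \cdot 8 \cdot 1 \left(-22\right) + 40 = 565 \left(-176\right) + 40 = -99440 + 40 = -99400$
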